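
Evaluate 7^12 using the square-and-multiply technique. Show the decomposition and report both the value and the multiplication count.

Computing 7^12 by squaring (build up from 7^1; each line after the first costs one multiplication):

7^1 = 7
7^2 = (7^1)^2 = 7^2 = 49
7^3 = 7 * 7^2 = 7 * 49 = 343
7^6 = (7^3)^2 = 343^2 = 117649
7^12 = (7^6)^2 = 117649^2 = 13841287201

Result: 13841287201
Multiplications needed: 4 (4 lines after 7^1)

7^12 = 13841287201. Using exponentiation by squaring, this requires 4 multiplications. The key idea: if the exponent is even, square the half-power; if odd, multiply by the base once.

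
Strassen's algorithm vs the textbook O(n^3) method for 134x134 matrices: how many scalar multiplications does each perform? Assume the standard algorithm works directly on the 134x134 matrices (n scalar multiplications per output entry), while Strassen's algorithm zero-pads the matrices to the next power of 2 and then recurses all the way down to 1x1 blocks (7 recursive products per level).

Matrix multiplication for 134x134 matrices:

Strassen's algorithm requires power-of-2 dimensions. Pad 134x134 to 256x256 (next power of 2).

Standard algorithm: 134^3 = 2406104 multiplications
Strassen's algorithm: 7^(log2(256)) = 7^8 = 5764801 multiplications
Difference: 2406104 - 5764801 = -3358697 (Strassen uses MORE here due to padding overhead — for small or just-over-power-of-2 n, padding can outweigh the per-level savings)

Standard: 2406104 multiplications (134^3). Strassen: 5764801 multiplications (7^8, after padding to 256x256). Strassen reduces 8 recursive multiplications to 7 at each level.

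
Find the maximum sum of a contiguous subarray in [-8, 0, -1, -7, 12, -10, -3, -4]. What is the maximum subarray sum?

Using Kadane's algorithm on [-8, 0, -1, -7, 12, -10, -3, -4]:

Scanning through the array:
Position 1 (value 0): max_ending_here = 0, max_so_far = 0
Position 2 (value -1): max_ending_here = -1, max_so_far = 0
Position 3 (value -7): max_ending_here = -7, max_so_far = 0
Position 4 (value 12): max_ending_here = 12, max_so_far = 12
Position 5 (value -10): max_ending_here = 2, max_so_far = 12
Position 6 (value -3): max_ending_here = -1, max_so_far = 12
Position 7 (value -4): max_ending_here = -4, max_so_far = 12

Maximum subarray: [12]
Maximum sum: 12

The maximum subarray is [12] with sum 12. This subarray runs from index 4 to index 4.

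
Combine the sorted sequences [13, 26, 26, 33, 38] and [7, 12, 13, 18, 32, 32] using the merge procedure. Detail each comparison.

Merging process:

Compare 13 vs 7: take 7 from right. Merged: [7]
Compare 13 vs 12: take 12 from right. Merged: [7, 12]
Compare 13 vs 13: take 13 from left. Merged: [7, 12, 13]
Compare 26 vs 13: take 13 from right. Merged: [7, 12, 13, 13]
Compare 26 vs 18: take 18 from right. Merged: [7, 12, 13, 13, 18]
Compare 26 vs 32: take 26 from left. Merged: [7, 12, 13, 13, 18, 26]
Compare 26 vs 32: take 26 from left. Merged: [7, 12, 13, 13, 18, 26, 26]
Compare 33 vs 32: take 32 from right. Merged: [7, 12, 13, 13, 18, 26, 26, 32]
Compare 33 vs 32: take 32 from right. Merged: [7, 12, 13, 13, 18, 26, 26, 32, 32]
Append remaining from left: [33, 38]. Merged: [7, 12, 13, 13, 18, 26, 26, 32, 32, 33, 38]

Final merged array: [7, 12, 13, 13, 18, 26, 26, 32, 32, 33, 38]
Total comparisons: 9

The merged array is [7, 12, 13, 13, 18, 26, 26, 32, 32, 33, 38], requiring 9 comparisons. The merge step runs in O(n) time where n is the total number of elements.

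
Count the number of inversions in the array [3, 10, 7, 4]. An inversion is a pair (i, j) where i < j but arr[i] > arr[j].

Finding inversions in [3, 10, 7, 4]:

(1, 2): arr[1]=10 > arr[2]=7
(1, 3): arr[1]=10 > arr[3]=4
(2, 3): arr[2]=7 > arr[3]=4

Total inversions: 3

The array has 3 inversion(s): (1,2), (1,3), (2,3). Each pair (i,j) satisfies i < j and arr[i] > arr[j].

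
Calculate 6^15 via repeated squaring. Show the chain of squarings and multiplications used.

Computing 6^15 by squaring (build up from 6^1; each line after the first costs one multiplication):

6^1 = 6
6^2 = (6^1)^2 = 6^2 = 36
6^3 = 6 * 6^2 = 6 * 36 = 216
6^6 = (6^3)^2 = 216^2 = 46656
6^7 = 6 * 6^6 = 6 * 46656 = 279936
6^14 = (6^7)^2 = 279936^2 = 78364164096
6^15 = 6 * 6^14 = 6 * 78364164096 = 470184984576

Result: 470184984576
Multiplications needed: 6 (6 lines after 6^1)

6^15 = 470184984576. Using exponentiation by squaring, this requires 6 multiplications. The key idea: if the exponent is even, square the half-power; if odd, multiply by the base once.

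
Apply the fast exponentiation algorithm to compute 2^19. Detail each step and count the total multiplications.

Computing 2^19 by squaring (build up from 2^1; each line after the first costs one multiplication):

2^1 = 2
2^2 = (2^1)^2 = 2^2 = 4
2^4 = (2^2)^2 = 4^2 = 16
2^8 = (2^4)^2 = 16^2 = 256
2^9 = 2 * 2^8 = 2 * 256 = 512
2^18 = (2^9)^2 = 512^2 = 262144
2^19 = 2 * 2^18 = 2 * 262144 = 524288

Result: 524288
Multiplications needed: 6 (6 lines after 2^1)

2^19 = 524288. Using exponentiation by squaring, this requires 6 multiplications. The key idea: if the exponent is even, square the half-power; if odd, multiply by the base once.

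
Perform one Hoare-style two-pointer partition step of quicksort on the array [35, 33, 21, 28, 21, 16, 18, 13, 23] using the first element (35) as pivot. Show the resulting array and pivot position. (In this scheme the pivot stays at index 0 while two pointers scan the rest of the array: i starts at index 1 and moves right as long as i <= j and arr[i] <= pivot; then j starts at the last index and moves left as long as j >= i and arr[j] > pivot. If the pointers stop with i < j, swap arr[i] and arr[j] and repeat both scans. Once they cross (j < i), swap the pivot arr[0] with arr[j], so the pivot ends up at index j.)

Hoare-style two-pointer partition with pivot = 35:

Initial array: [35, 33, 21, 28, 21, 16, 18, 13, 23]

Pointers start at i = 1, j = 8.
i ends at 9, j ends at 8: the pointers have crossed (j < i), so scanning stops.

Swap pivot arr[0] with arr[8] to place pivot at position 8: [23, 33, 21, 28, 21, 16, 18, 13, 35]
Pivot position: 8

After partitioning with pivot 35, the array becomes [23, 33, 21, 28, 21, 16, 18, 13, 35]. The pivot is placed at index 8. All elements to the left of the pivot are <= 35, and all elements to the right are > 35.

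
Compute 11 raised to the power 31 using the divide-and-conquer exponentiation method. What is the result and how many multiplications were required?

Computing 11^31 by squaring (build up from 11^1; each line after the first costs one multiplication):

11^1 = 11
11^2 = (11^1)^2 = 11^2 = 121
11^3 = 11 * 11^2 = 11 * 121 = 1331
11^6 = (11^3)^2 = 1331^2 = 1771561
11^7 = 11 * 11^6 = 11 * 1771561 = 19487171
11^14 = (11^7)^2 = 19487171^2 = 379749833583241
11^15 = 11 * 11^14 = 11 * 379749833583241 = 4177248169415651
11^30 = (11^15)^2 = 4177248169415651^2 = 17449402268886407318558803753801
11^31 = 11 * 11^30 = 11 * 17449402268886407318558803753801 = 191943424957750480504146841291811

Result: 191943424957750480504146841291811
Multiplications needed: 8 (8 lines after 11^1)

11^31 = 191943424957750480504146841291811. Using exponentiation by squaring, this requires 8 multiplications. The key idea: if the exponent is even, square the half-power; if odd, multiply by the base once.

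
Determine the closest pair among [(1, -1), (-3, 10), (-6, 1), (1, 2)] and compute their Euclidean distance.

Computing all pairwise distances among 4 points:

d((1, -1), (-3, 10)) = 11.7047
d((1, -1), (-6, 1)) = 7.2801
d((1, -1), (1, 2)) = 3.0 <-- minimum
d((-3, 10), (-6, 1)) = 9.4868
d((-3, 10), (1, 2)) = 8.9443
d((-6, 1), (1, 2)) = 7.0711

Closest pair: (1, -1) and (1, 2) with distance 3.0

The closest pair is (1, -1) and (1, 2) with Euclidean distance 3.0. For 4 points, brute-force pairwise comparison is shown above. For large n, the divide-and-conquer algorithm (sort by x, recurse on halves, check the dividing strip) achieves O(n log n).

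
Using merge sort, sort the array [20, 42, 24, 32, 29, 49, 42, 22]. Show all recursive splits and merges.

Merge sort trace:

Split: [20, 42, 24, 32, 29, 49, 42, 22] -> [20, 42, 24, 32] and [29, 49, 42, 22]
  Split: [20, 42, 24, 32] -> [20, 42] and [24, 32]
    Split: [20, 42] -> [20] and [42]
    Merge: [20] + [42] -> [20, 42]
    Split: [24, 32] -> [24] and [32]
    Merge: [24] + [32] -> [24, 32]
  Merge: [20, 42] + [24, 32] -> [20, 24, 32, 42]
  Split: [29, 49, 42, 22] -> [29, 49] and [42, 22]
    Split: [29, 49] -> [29] and [49]
    Merge: [29] + [49] -> [29, 49]
    Split: [42, 22] -> [42] and [22]
    Merge: [42] + [22] -> [22, 42]
  Merge: [29, 49] + [22, 42] -> [22, 29, 42, 49]
Merge: [20, 24, 32, 42] + [22, 29, 42, 49] -> [20, 22, 24, 29, 32, 42, 42, 49]

Final sorted array: [20, 22, 24, 29, 32, 42, 42, 49]

The merge sort proceeds by recursively splitting the array and merging sorted halves.
After all merges, the sorted array is [20, 22, 24, 29, 32, 42, 42, 49].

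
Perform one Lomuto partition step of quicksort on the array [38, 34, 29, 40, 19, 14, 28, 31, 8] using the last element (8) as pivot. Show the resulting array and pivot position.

Lomuto partition with pivot = 8:

Initial array: [38, 34, 29, 40, 19, 14, 28, 31, 8]

arr[0]=38 > 8: no swap
arr[1]=34 > 8: no swap
arr[2]=29 > 8: no swap
arr[3]=40 > 8: no swap
arr[4]=19 > 8: no swap
arr[5]=14 > 8: no swap
arr[6]=28 > 8: no swap
arr[7]=31 > 8: no swap

Place pivot at position 0: [8, 34, 29, 40, 19, 14, 28, 31, 38]
Pivot position: 0

After partitioning with pivot 8, the array becomes [8, 34, 29, 40, 19, 14, 28, 31, 38]. The pivot is placed at index 0. All elements to the left of the pivot are <= 8, and all elements to the right are > 8.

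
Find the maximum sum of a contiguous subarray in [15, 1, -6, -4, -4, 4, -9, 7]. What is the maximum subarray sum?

Using Kadane's algorithm on [15, 1, -6, -4, -4, 4, -9, 7]:

Scanning through the array:
Position 1 (value 1): max_ending_here = 16, max_so_far = 16
Position 2 (value -6): max_ending_here = 10, max_so_far = 16
Position 3 (value -4): max_ending_here = 6, max_so_far = 16
Position 4 (value -4): max_ending_here = 2, max_so_far = 16
Position 5 (value 4): max_ending_here = 6, max_so_far = 16
Position 6 (value -9): max_ending_here = -3, max_so_far = 16
Position 7 (value 7): max_ending_here = 7, max_so_far = 16

Maximum subarray: [15, 1]
Maximum sum: 16

The maximum subarray is [15, 1] with sum 16. This subarray runs from index 0 to index 1.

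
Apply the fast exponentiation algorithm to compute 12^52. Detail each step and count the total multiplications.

Computing 12^52 by squaring (build up from 12^1; each line after the first costs one multiplication):

12^1 = 12
12^2 = (12^1)^2 = 12^2 = 144
12^3 = 12 * 12^2 = 12 * 144 = 1728
12^6 = (12^3)^2 = 1728^2 = 2985984
12^12 = (12^6)^2 = 2985984^2 = 8916100448256
12^13 = 12 * 12^12 = 12 * 8916100448256 = 106993205379072
12^26 = (12^13)^2 = 106993205379072^2 = 11447545997288281555215581184
12^52 = (12^26)^2 = 11447545997288281555215581184^2 = 131046309360030956735917227964932955078950997486894841856

Result: 131046309360030956735917227964932955078950997486894841856
Multiplications needed: 7 (7 lines after 12^1)

12^52 = 131046309360030956735917227964932955078950997486894841856. Using exponentiation by squaring, this requires 7 multiplications. The key idea: if the exponent is even, square the half-power; if odd, multiply by the base once.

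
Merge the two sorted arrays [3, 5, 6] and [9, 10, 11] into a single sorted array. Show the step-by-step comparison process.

Merging process:

Compare 3 vs 9: take 3 from left. Merged: [3]
Compare 5 vs 9: take 5 from left. Merged: [3, 5]
Compare 6 vs 9: take 6 from left. Merged: [3, 5, 6]
Append remaining from right: [9, 10, 11]. Merged: [3, 5, 6, 9, 10, 11]

Final merged array: [3, 5, 6, 9, 10, 11]
Total comparisons: 3

The merged array is [3, 5, 6, 9, 10, 11], requiring 3 comparisons. The merge step runs in O(n) time where n is the total number of elements.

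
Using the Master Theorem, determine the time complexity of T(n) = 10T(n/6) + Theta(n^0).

Master Theorem for T(n) = 10T(n/6) + O(n^0):

a = 10, b = 6, c = 0
log_b(a) = log_6(10) = 1.2851

Case 1: c = 0 < log_6(10) = 1.2851
T(n) = O(n^(log_6 10))

For T(n) = 10T(n/6) + O(n^0): log_6(10) = 1.2851. This is Case 1 of the Master Theorem (c < log_b(a), work dominated by leaves), giving O(n^(log_6 10)).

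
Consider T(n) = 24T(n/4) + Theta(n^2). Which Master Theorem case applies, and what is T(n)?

Master Theorem for T(n) = 24T(n/4) + O(n^2):

a = 24, b = 4, c = 2
log_b(a) = log_4(24) = 2.2925

Case 1: c = 2 < log_4(24) = 2.2925
T(n) = O(n^(log_4 24))

For T(n) = 24T(n/4) + O(n^2): log_4(24) = 2.2925. This is Case 1 of the Master Theorem (c < log_b(a), work dominated by leaves), giving O(n^(log_4 24)).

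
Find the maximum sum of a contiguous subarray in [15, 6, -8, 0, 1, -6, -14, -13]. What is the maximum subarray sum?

Using Kadane's algorithm on [15, 6, -8, 0, 1, -6, -14, -13]:

Scanning through the array:
Position 1 (value 6): max_ending_here = 21, max_so_far = 21
Position 2 (value -8): max_ending_here = 13, max_so_far = 21
Position 3 (value 0): max_ending_here = 13, max_so_far = 21
Position 4 (value 1): max_ending_here = 14, max_so_far = 21
Position 5 (value -6): max_ending_here = 8, max_so_far = 21
Position 6 (value -14): max_ending_here = -6, max_so_far = 21
Position 7 (value -13): max_ending_here = -13, max_so_far = 21

Maximum subarray: [15, 6]
Maximum sum: 21

The maximum subarray is [15, 6] with sum 21. This subarray runs from index 0 to index 1.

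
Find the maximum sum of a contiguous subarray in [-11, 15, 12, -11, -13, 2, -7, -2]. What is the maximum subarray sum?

Using Kadane's algorithm on [-11, 15, 12, -11, -13, 2, -7, -2]:

Scanning through the array:
Position 1 (value 15): max_ending_here = 15, max_so_far = 15
Position 2 (value 12): max_ending_here = 27, max_so_far = 27
Position 3 (value -11): max_ending_here = 16, max_so_far = 27
Position 4 (value -13): max_ending_here = 3, max_so_far = 27
Position 5 (value 2): max_ending_here = 5, max_so_far = 27
Position 6 (value -7): max_ending_here = -2, max_so_far = 27
Position 7 (value -2): max_ending_here = -2, max_so_far = 27

Maximum subarray: [15, 12]
Maximum sum: 27

The maximum subarray is [15, 12] with sum 27. This subarray runs from index 1 to index 2.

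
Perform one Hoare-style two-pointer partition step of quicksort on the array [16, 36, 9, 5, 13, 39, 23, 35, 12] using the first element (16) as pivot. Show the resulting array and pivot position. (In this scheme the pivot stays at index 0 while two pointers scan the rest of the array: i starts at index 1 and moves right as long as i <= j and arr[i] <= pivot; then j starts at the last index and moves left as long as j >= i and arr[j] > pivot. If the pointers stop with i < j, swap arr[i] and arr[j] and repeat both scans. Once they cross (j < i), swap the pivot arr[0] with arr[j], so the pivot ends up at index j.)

Hoare-style two-pointer partition with pivot = 16:

Initial array: [16, 36, 9, 5, 13, 39, 23, 35, 12]

Pointers start at i = 1, j = 8.
i stops at index 1 (arr[1]=36 > 16), j stops at index 8 (arr[8]=12 <= 16): swap arr[1] and arr[8], array becomes [16, 12, 9, 5, 13, 39, 23, 35, 36]
i ends at 5, j ends at 4: the pointers have crossed (j < i), so scanning stops.

Swap pivot arr[0] with arr[4] to place pivot at position 4: [13, 12, 9, 5, 16, 39, 23, 35, 36]
Pivot position: 4

After partitioning with pivot 16, the array becomes [13, 12, 9, 5, 16, 39, 23, 35, 36]. The pivot is placed at index 4. All elements to the left of the pivot are <= 16, and all elements to the right are > 16.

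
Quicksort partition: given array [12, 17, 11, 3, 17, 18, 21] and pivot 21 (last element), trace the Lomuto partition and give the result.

Lomuto partition with pivot = 21:

Initial array: [12, 17, 11, 3, 17, 18, 21]

arr[0]=12 <= 21: swap with position 0, array becomes [12, 17, 11, 3, 17, 18, 21]
arr[1]=17 <= 21: swap with position 1, array becomes [12, 17, 11, 3, 17, 18, 21]
arr[2]=11 <= 21: swap with position 2, array becomes [12, 17, 11, 3, 17, 18, 21]
arr[3]=3 <= 21: swap with position 3, array becomes [12, 17, 11, 3, 17, 18, 21]
arr[4]=17 <= 21: swap with position 4, array becomes [12, 17, 11, 3, 17, 18, 21]
arr[5]=18 <= 21: swap with position 5, array becomes [12, 17, 11, 3, 17, 18, 21]

Place pivot at position 6: [12, 17, 11, 3, 17, 18, 21]
Pivot position: 6

After partitioning with pivot 21, the array becomes [12, 17, 11, 3, 17, 18, 21]. The pivot is placed at index 6. All elements to the left of the pivot are <= 21, and all elements to the right are > 21.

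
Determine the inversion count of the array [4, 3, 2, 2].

Finding inversions in [4, 3, 2, 2]:

(0, 1): arr[0]=4 > arr[1]=3
(0, 2): arr[0]=4 > arr[2]=2
(0, 3): arr[0]=4 > arr[3]=2
(1, 2): arr[1]=3 > arr[2]=2
(1, 3): arr[1]=3 > arr[3]=2

Total inversions: 5

The array has 5 inversion(s): (0,1), (0,2), (0,3), (1,2), (1,3). Each pair (i,j) satisfies i < j and arr[i] > arr[j].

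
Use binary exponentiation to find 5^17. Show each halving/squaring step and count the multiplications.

Computing 5^17 by squaring (build up from 5^1; each line after the first costs one multiplication):

5^1 = 5
5^2 = (5^1)^2 = 5^2 = 25
5^4 = (5^2)^2 = 25^2 = 625
5^8 = (5^4)^2 = 625^2 = 390625
5^16 = (5^8)^2 = 390625^2 = 152587890625
5^17 = 5 * 5^16 = 5 * 152587890625 = 762939453125

Result: 762939453125
Multiplications needed: 5 (5 lines after 5^1)

5^17 = 762939453125. Using exponentiation by squaring, this requires 5 multiplications. The key idea: if the exponent is even, square the half-power; if odd, multiply by the base once.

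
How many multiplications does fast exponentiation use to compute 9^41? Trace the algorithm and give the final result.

Computing 9^41 by squaring (build up from 9^1; each line after the first costs one multiplication):

9^1 = 9
9^2 = (9^1)^2 = 9^2 = 81
9^4 = (9^2)^2 = 81^2 = 6561
9^5 = 9 * 9^4 = 9 * 6561 = 59049
9^10 = (9^5)^2 = 59049^2 = 3486784401
9^20 = (9^10)^2 = 3486784401^2 = 12157665459056928801
9^40 = (9^20)^2 = 12157665459056928801^2 = 147808829414345923316083210206383297601
9^41 = 9 * 9^40 = 9 * 147808829414345923316083210206383297601 = 1330279464729113309844748891857449678409

Result: 1330279464729113309844748891857449678409
Multiplications needed: 7 (7 lines after 9^1)

9^41 = 1330279464729113309844748891857449678409. Using exponentiation by squaring, this requires 7 multiplications. The key idea: if the exponent is even, square the half-power; if odd, multiply by the base once.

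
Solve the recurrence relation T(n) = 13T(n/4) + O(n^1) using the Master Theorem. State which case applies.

Master Theorem for T(n) = 13T(n/4) + O(n^1):

a = 13, b = 4, c = 1
log_b(a) = log_4(13) = 1.8502

Case 1: c = 1 < log_4(13) = 1.8502
T(n) = O(n^(log_4 13))

For T(n) = 13T(n/4) + O(n^1): log_4(13) = 1.8502. This is Case 1 of the Master Theorem (c < log_b(a), work dominated by leaves), giving O(n^(log_4 13)).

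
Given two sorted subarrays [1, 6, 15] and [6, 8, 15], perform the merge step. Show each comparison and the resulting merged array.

Merging process:

Compare 1 vs 6: take 1 from left. Merged: [1]
Compare 6 vs 6: take 6 from left. Merged: [1, 6]
Compare 15 vs 6: take 6 from right. Merged: [1, 6, 6]
Compare 15 vs 8: take 8 from right. Merged: [1, 6, 6, 8]
Compare 15 vs 15: take 15 from left. Merged: [1, 6, 6, 8, 15]
Append remaining from right: [15]. Merged: [1, 6, 6, 8, 15, 15]

Final merged array: [1, 6, 6, 8, 15, 15]
Total comparisons: 5

The merged array is [1, 6, 6, 8, 15, 15], requiring 5 comparisons. The merge step runs in O(n) time where n is the total number of elements.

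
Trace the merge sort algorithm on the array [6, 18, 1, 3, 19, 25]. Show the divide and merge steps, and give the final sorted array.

Merge sort trace:

Split: [6, 18, 1, 3, 19, 25] -> [6, 18, 1] and [3, 19, 25]
  Split: [6, 18, 1] -> [6] and [18, 1]
    Split: [18, 1] -> [18] and [1]
    Merge: [18] + [1] -> [1, 18]
  Merge: [6] + [1, 18] -> [1, 6, 18]
  Split: [3, 19, 25] -> [3] and [19, 25]
    Split: [19, 25] -> [19] and [25]
    Merge: [19] + [25] -> [19, 25]
  Merge: [3] + [19, 25] -> [3, 19, 25]
Merge: [1, 6, 18] + [3, 19, 25] -> [1, 3, 6, 18, 19, 25]

Final sorted array: [1, 3, 6, 18, 19, 25]

The merge sort proceeds by recursively splitting the array and merging sorted halves.
After all merges, the sorted array is [1, 3, 6, 18, 19, 25].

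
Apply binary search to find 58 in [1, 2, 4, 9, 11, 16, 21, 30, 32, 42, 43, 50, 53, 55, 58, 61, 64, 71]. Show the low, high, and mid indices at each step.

Binary search for 58 in [1, 2, 4, 9, 11, 16, 21, 30, 32, 42, 43, 50, 53, 55, 58, 61, 64, 71]:

lo=0, hi=17, mid=8, arr[mid]=32 -> 32 < 58, search right half
lo=9, hi=17, mid=13, arr[mid]=55 -> 55 < 58, search right half
lo=14, hi=17, mid=15, arr[mid]=61 -> 61 > 58, search left half
lo=14, hi=14, mid=14, arr[mid]=58 -> Found target at index 14!

Binary search finds 58 at index 14 after 4 comparisons. The search repeatedly halves the search space by comparing with the middle element.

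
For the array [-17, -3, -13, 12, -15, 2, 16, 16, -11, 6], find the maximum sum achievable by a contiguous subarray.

Using Kadane's algorithm on [-17, -3, -13, 12, -15, 2, 16, 16, -11, 6]:

Scanning through the array:
Position 1 (value -3): max_ending_here = -3, max_so_far = -3
Position 2 (value -13): max_ending_here = -13, max_so_far = -3
Position 3 (value 12): max_ending_here = 12, max_so_far = 12
Position 4 (value -15): max_ending_here = -3, max_so_far = 12
Position 5 (value 2): max_ending_here = 2, max_so_far = 12
Position 6 (value 16): max_ending_here = 18, max_so_far = 18
Position 7 (value 16): max_ending_here = 34, max_so_far = 34
Position 8 (value -11): max_ending_here = 23, max_so_far = 34
Position 9 (value 6): max_ending_here = 29, max_so_far = 34

Maximum subarray: [2, 16, 16]
Maximum sum: 34

The maximum subarray is [2, 16, 16] with sum 34. This subarray runs from index 5 to index 7.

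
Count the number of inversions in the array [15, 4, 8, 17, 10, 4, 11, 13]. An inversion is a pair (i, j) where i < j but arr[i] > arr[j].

Finding inversions in [15, 4, 8, 17, 10, 4, 11, 13]:

(0, 1): arr[0]=15 > arr[1]=4
(0, 2): arr[0]=15 > arr[2]=8
(0, 4): arr[0]=15 > arr[4]=10
(0, 5): arr[0]=15 > arr[5]=4
(0, 6): arr[0]=15 > arr[6]=11
(0, 7): arr[0]=15 > arr[7]=13
(2, 5): arr[2]=8 > arr[5]=4
(3, 4): arr[3]=17 > arr[4]=10
(3, 5): arr[3]=17 > arr[5]=4
(3, 6): arr[3]=17 > arr[6]=11
(3, 7): arr[3]=17 > arr[7]=13
(4, 5): arr[4]=10 > arr[5]=4

Total inversions: 12

The array has 12 inversion(s): (0,1), (0,2), (0,4), (0,5), (0,6), (0,7), (2,5), (3,4), (3,5), (3,6), (3,7), (4,5). Each pair (i,j) satisfies i < j and arr[i] > arr[j].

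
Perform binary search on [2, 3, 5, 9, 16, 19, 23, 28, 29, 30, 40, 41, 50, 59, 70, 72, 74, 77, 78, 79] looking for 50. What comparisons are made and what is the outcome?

Binary search for 50 in [2, 3, 5, 9, 16, 19, 23, 28, 29, 30, 40, 41, 50, 59, 70, 72, 74, 77, 78, 79]:

lo=0, hi=19, mid=9, arr[mid]=30 -> 30 < 50, search right half
lo=10, hi=19, mid=14, arr[mid]=70 -> 70 > 50, search left half
lo=10, hi=13, mid=11, arr[mid]=41 -> 41 < 50, search right half
lo=12, hi=13, mid=12, arr[mid]=50 -> Found target at index 12!

Binary search finds 50 at index 12 after 4 comparisons. The search repeatedly halves the search space by comparing with the middle element.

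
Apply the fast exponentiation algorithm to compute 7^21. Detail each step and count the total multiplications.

Computing 7^21 by squaring (build up from 7^1; each line after the first costs one multiplication):

7^1 = 7
7^2 = (7^1)^2 = 7^2 = 49
7^4 = (7^2)^2 = 49^2 = 2401
7^5 = 7 * 7^4 = 7 * 2401 = 16807
7^10 = (7^5)^2 = 16807^2 = 282475249
7^20 = (7^10)^2 = 282475249^2 = 79792266297612001
7^21 = 7 * 7^20 = 7 * 79792266297612001 = 558545864083284007

Result: 558545864083284007
Multiplications needed: 6 (6 lines after 7^1)

7^21 = 558545864083284007. Using exponentiation by squaring, this requires 6 multiplications. The key idea: if the exponent is even, square the half-power; if odd, multiply by the base once.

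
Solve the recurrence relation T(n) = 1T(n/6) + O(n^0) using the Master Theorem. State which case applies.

Master Theorem for T(n) = 1T(n/6) + O(n^0):

a = 1, b = 6, c = 0
log_b(a) = log_6(1) = 0.0000

Case 2: c = 0 = log_6(1) = 0.0000
T(n) = O(n^0 log n) = O(log n)

For T(n) = 1T(n/6) + O(n^0): log_6(1) = 0.0000. This is Case 2 of the Master Theorem (c = log_b(a), equal work at all levels), giving O(log n).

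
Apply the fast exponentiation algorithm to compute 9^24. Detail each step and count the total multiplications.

Computing 9^24 by squaring (build up from 9^1; each line after the first costs one multiplication):

9^1 = 9
9^2 = (9^1)^2 = 9^2 = 81
9^3 = 9 * 9^2 = 9 * 81 = 729
9^6 = (9^3)^2 = 729^2 = 531441
9^12 = (9^6)^2 = 531441^2 = 282429536481
9^24 = (9^12)^2 = 282429536481^2 = 79766443076872509863361

Result: 79766443076872509863361
Multiplications needed: 5 (5 lines after 9^1)

9^24 = 79766443076872509863361. Using exponentiation by squaring, this requires 5 multiplications. The key idea: if the exponent is even, square the half-power; if odd, multiply by the base once.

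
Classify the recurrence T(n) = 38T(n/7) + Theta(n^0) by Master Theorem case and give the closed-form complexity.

Master Theorem for T(n) = 38T(n/7) + O(n^0):

a = 38, b = 7, c = 0
log_b(a) = log_7(38) = 1.8693

Case 1: c = 0 < log_7(38) = 1.8693
T(n) = O(n^(log_7 38))

For T(n) = 38T(n/7) + O(n^0): log_7(38) = 1.8693. This is Case 1 of the Master Theorem (c < log_b(a), work dominated by leaves), giving O(n^(log_7 38)).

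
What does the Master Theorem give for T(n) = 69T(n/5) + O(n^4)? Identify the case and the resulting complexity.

Master Theorem for T(n) = 69T(n/5) + O(n^4):

a = 69, b = 5, c = 4
log_b(a) = log_5(69) = 2.6308

Case 3: c = 4 > log_5(69) = 2.6308
T(n) = O(n^4) = O(n^4)

For T(n) = 69T(n/5) + O(n^4): log_5(69) = 2.6308. This is Case 3 of the Master Theorem (c > log_b(a), work dominated by root), giving O(n^4).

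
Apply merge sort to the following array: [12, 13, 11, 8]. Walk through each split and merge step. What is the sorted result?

Merge sort trace:

Split: [12, 13, 11, 8] -> [12, 13] and [11, 8]
  Split: [12, 13] -> [12] and [13]
  Merge: [12] + [13] -> [12, 13]
  Split: [11, 8] -> [11] and [8]
  Merge: [11] + [8] -> [8, 11]
Merge: [12, 13] + [8, 11] -> [8, 11, 12, 13]

Final sorted array: [8, 11, 12, 13]

The merge sort proceeds by recursively splitting the array and merging sorted halves.
After all merges, the sorted array is [8, 11, 12, 13].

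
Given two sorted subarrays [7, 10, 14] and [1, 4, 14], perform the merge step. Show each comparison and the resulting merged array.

Merging process:

Compare 7 vs 1: take 1 from right. Merged: [1]
Compare 7 vs 4: take 4 from right. Merged: [1, 4]
Compare 7 vs 14: take 7 from left. Merged: [1, 4, 7]
Compare 10 vs 14: take 10 from left. Merged: [1, 4, 7, 10]
Compare 14 vs 14: take 14 from left. Merged: [1, 4, 7, 10, 14]
Append remaining from right: [14]. Merged: [1, 4, 7, 10, 14, 14]

Final merged array: [1, 4, 7, 10, 14, 14]
Total comparisons: 5

The merged array is [1, 4, 7, 10, 14, 14], requiring 5 comparisons. The merge step runs in O(n) time where n is the total number of elements.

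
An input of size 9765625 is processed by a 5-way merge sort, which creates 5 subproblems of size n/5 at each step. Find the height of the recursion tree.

For divide and conquer with division factor 5:

Problem sizes at each level:
Level 0: 9765625
Level 1: 1953125
Level 2: 390625
Level 3: 78125
Level 4: 15625
Level 5: 3125
Level 6: 625
Level 7: 125
Level 8: 25
Level 9: 5
Level 10: 1

The root is level 0 and the size-1 base case is level 10 (the tree spans levels 0 through 10, i.e. 11 levels counting the root), so the depth is the number of divisions: log_5(9765625) = 10

The recursion tree depth is log_5(9765625) = 10. At each level, the problem size is divided by 5, so it takes 10 divisions to reduce to a base case of size 1. The algorithm makes 5 recursive calls at each level.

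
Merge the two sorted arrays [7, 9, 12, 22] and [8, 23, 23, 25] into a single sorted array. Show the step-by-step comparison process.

Merging process:

Compare 7 vs 8: take 7 from left. Merged: [7]
Compare 9 vs 8: take 8 from right. Merged: [7, 8]
Compare 9 vs 23: take 9 from left. Merged: [7, 8, 9]
Compare 12 vs 23: take 12 from left. Merged: [7, 8, 9, 12]
Compare 22 vs 23: take 22 from left. Merged: [7, 8, 9, 12, 22]
Append remaining from right: [23, 23, 25]. Merged: [7, 8, 9, 12, 22, 23, 23, 25]

Final merged array: [7, 8, 9, 12, 22, 23, 23, 25]
Total comparisons: 5

The merged array is [7, 8, 9, 12, 22, 23, 23, 25], requiring 5 comparisons. The merge step runs in O(n) time where n is the total number of elements.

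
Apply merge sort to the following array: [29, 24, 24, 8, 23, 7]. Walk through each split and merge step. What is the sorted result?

Merge sort trace:

Split: [29, 24, 24, 8, 23, 7] -> [29, 24, 24] and [8, 23, 7]
  Split: [29, 24, 24] -> [29] and [24, 24]
    Split: [24, 24] -> [24] and [24]
    Merge: [24] + [24] -> [24, 24]
  Merge: [29] + [24, 24] -> [24, 24, 29]
  Split: [8, 23, 7] -> [8] and [23, 7]
    Split: [23, 7] -> [23] and [7]
    Merge: [23] + [7] -> [7, 23]
  Merge: [8] + [7, 23] -> [7, 8, 23]
Merge: [24, 24, 29] + [7, 8, 23] -> [7, 8, 23, 24, 24, 29]

Final sorted array: [7, 8, 23, 24, 24, 29]

The merge sort proceeds by recursively splitting the array and merging sorted halves.
After all merges, the sorted array is [7, 8, 23, 24, 24, 29].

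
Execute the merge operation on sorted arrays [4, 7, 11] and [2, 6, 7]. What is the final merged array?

Merging process:

Compare 4 vs 2: take 2 from right. Merged: [2]
Compare 4 vs 6: take 4 from left. Merged: [2, 4]
Compare 7 vs 6: take 6 from right. Merged: [2, 4, 6]
Compare 7 vs 7: take 7 from left. Merged: [2, 4, 6, 7]
Compare 11 vs 7: take 7 from right. Merged: [2, 4, 6, 7, 7]
Append remaining from left: [11]. Merged: [2, 4, 6, 7, 7, 11]

Final merged array: [2, 4, 6, 7, 7, 11]
Total comparisons: 5

The merged array is [2, 4, 6, 7, 7, 11], requiring 5 comparisons. The merge step runs in O(n) time where n is the total number of elements.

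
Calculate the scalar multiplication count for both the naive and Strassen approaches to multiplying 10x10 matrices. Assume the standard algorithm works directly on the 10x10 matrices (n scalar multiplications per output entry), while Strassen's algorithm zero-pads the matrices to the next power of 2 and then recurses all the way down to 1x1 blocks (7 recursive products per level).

Matrix multiplication for 10x10 matrices:

Strassen's algorithm requires power-of-2 dimensions. Pad 10x10 to 16x16 (next power of 2).

Standard algorithm: 10^3 = 1000 multiplications
Strassen's algorithm: 7^(log2(16)) = 7^4 = 2401 multiplications
Difference: 1000 - 2401 = -1401 (Strassen uses MORE here due to padding overhead — for small or just-over-power-of-2 n, padding can outweigh the per-level savings)

Standard: 1000 multiplications (10^3). Strassen: 2401 multiplications (7^4, after padding to 16x16). Strassen reduces 8 recursive multiplications to 7 at each level.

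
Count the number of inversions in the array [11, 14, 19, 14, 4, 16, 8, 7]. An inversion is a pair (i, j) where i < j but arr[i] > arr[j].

Finding inversions in [11, 14, 19, 14, 4, 16, 8, 7]:

(0, 4): arr[0]=11 > arr[4]=4
(0, 6): arr[0]=11 > arr[6]=8
(0, 7): arr[0]=11 > arr[7]=7
(1, 4): arr[1]=14 > arr[4]=4
(1, 6): arr[1]=14 > arr[6]=8
(1, 7): arr[1]=14 > arr[7]=7
(2, 3): arr[2]=19 > arr[3]=14
(2, 4): arr[2]=19 > arr[4]=4
(2, 5): arr[2]=19 > arr[5]=16
(2, 6): arr[2]=19 > arr[6]=8
(2, 7): arr[2]=19 > arr[7]=7
(3, 4): arr[3]=14 > arr[4]=4
(3, 6): arr[3]=14 > arr[6]=8
(3, 7): arr[3]=14 > arr[7]=7
(5, 6): arr[5]=16 > arr[6]=8
(5, 7): arr[5]=16 > arr[7]=7
(6, 7): arr[6]=8 > arr[7]=7

Total inversions: 17

The array has 17 inversion(s): (0,4), (0,6), (0,7), (1,4), (1,6), (1,7), (2,3), (2,4), (2,5), (2,6), (2,7), (3,4), (3,6), (3,7), (5,6), (5,7), (6,7). Each pair (i,j) satisfies i < j and arr[i] > arr[j].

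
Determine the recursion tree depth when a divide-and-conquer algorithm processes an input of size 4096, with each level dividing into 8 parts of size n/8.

For divide and conquer with division factor 8:

Problem sizes at each level:
Level 0: 4096
Level 1: 512
Level 2: 64
Level 3: 8
Level 4: 1

The root is level 0 and the size-1 base case is level 4 (the tree spans levels 0 through 4, i.e. 5 levels counting the root), so the depth is the number of divisions: log_8(4096) = 4

The recursion tree depth is log_8(4096) = 4. At each level, the problem size is divided by 8, so it takes 4 divisions to reduce to a base case of size 1. The algorithm makes 8 recursive calls at each level.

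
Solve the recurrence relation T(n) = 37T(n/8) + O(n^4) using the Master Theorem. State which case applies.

Master Theorem for T(n) = 37T(n/8) + O(n^4):

a = 37, b = 8, c = 4
log_b(a) = log_8(37) = 1.7365

Case 3: c = 4 > log_8(37) = 1.7365
T(n) = O(n^4) = O(n^4)

For T(n) = 37T(n/8) + O(n^4): log_8(37) = 1.7365. This is Case 3 of the Master Theorem (c > log_b(a), work dominated by root), giving O(n^4).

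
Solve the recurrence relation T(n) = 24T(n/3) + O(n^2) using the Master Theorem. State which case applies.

Master Theorem for T(n) = 24T(n/3) + O(n^2):

a = 24, b = 3, c = 2
log_b(a) = log_3(24) = 2.8928

Case 1: c = 2 < log_3(24) = 2.8928
T(n) = O(n^(log_3 24))

For T(n) = 24T(n/3) + O(n^2): log_3(24) = 2.8928. This is Case 1 of the Master Theorem (c < log_b(a), work dominated by leaves), giving O(n^(log_3 24)).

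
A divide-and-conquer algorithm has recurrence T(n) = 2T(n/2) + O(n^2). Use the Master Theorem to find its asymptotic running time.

Master Theorem for T(n) = 2T(n/2) + O(n^2):

a = 2, b = 2, c = 2
log_b(a) = log_2(2) = 1.0000

Case 3: c = 2 > log_2(2) = 1.0000
T(n) = O(n^2) = O(n^2)

For T(n) = 2T(n/2) + O(n^2): log_2(2) = 1.0000. This is Case 3 of the Master Theorem (c > log_b(a), work dominated by root), giving O(n^2).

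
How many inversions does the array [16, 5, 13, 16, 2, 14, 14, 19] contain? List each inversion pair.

Finding inversions in [16, 5, 13, 16, 2, 14, 14, 19]:

(0, 1): arr[0]=16 > arr[1]=5
(0, 2): arr[0]=16 > arr[2]=13
(0, 4): arr[0]=16 > arr[4]=2
(0, 5): arr[0]=16 > arr[5]=14
(0, 6): arr[0]=16 > arr[6]=14
(1, 4): arr[1]=5 > arr[4]=2
(2, 4): arr[2]=13 > arr[4]=2
(3, 4): arr[3]=16 > arr[4]=2
(3, 5): arr[3]=16 > arr[5]=14
(3, 6): arr[3]=16 > arr[6]=14

Total inversions: 10

The array has 10 inversion(s): (0,1), (0,2), (0,4), (0,5), (0,6), (1,4), (2,4), (3,4), (3,5), (3,6). Each pair (i,j) satisfies i < j and arr[i] > arr[j].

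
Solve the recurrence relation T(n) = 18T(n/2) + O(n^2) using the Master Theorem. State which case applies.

Master Theorem for T(n) = 18T(n/2) + O(n^2):

a = 18, b = 2, c = 2
log_b(a) = log_2(18) = 4.1699

Case 1: c = 2 < log_2(18) = 4.1699
T(n) = O(n^(log_2 18))

For T(n) = 18T(n/2) + O(n^2): log_2(18) = 4.1699. This is Case 1 of the Master Theorem (c < log_b(a), work dominated by leaves), giving O(n^(log_2 18)).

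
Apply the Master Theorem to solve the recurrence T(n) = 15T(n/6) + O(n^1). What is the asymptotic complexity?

Master Theorem for T(n) = 15T(n/6) + O(n^1):

a = 15, b = 6, c = 1
log_b(a) = log_6(15) = 1.5114

Case 1: c = 1 < log_6(15) = 1.5114
T(n) = O(n^(log_6 15))

For T(n) = 15T(n/6) + O(n^1): log_6(15) = 1.5114. This is Case 1 of the Master Theorem (c < log_b(a), work dominated by leaves), giving O(n^(log_6 15)).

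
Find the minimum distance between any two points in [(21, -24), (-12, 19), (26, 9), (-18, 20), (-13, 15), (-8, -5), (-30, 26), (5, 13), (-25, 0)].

Computing all pairwise distances among 9 points:

d((21, -24), (-12, 19)) = 54.2033
d((21, -24), (26, 9)) = 33.3766
d((21, -24), (-18, 20)) = 58.7963
d((21, -24), (-13, 15)) = 51.7397
d((21, -24), (-8, -5)) = 34.6699
d((21, -24), (-30, 26)) = 71.4213
d((21, -24), (5, 13)) = 40.3113
d((21, -24), (-25, 0)) = 51.8845
d((-12, 19), (26, 9)) = 39.2938
d((-12, 19), (-18, 20)) = 6.0828
d((-12, 19), (-13, 15)) = 4.1231 <-- minimum
d((-12, 19), (-8, -5)) = 24.3311
d((-12, 19), (-30, 26)) = 19.3132
d((-12, 19), (5, 13)) = 18.0278
d((-12, 19), (-25, 0)) = 23.0217
d((26, 9), (-18, 20)) = 45.3542
d((26, 9), (-13, 15)) = 39.4588
d((26, 9), (-8, -5)) = 36.7696
d((26, 9), (-30, 26)) = 58.5235
d((26, 9), (5, 13)) = 21.3776
d((26, 9), (-25, 0)) = 51.788
d((-18, 20), (-13, 15)) = 7.0711
d((-18, 20), (-8, -5)) = 26.9258
d((-18, 20), (-30, 26)) = 13.4164
d((-18, 20), (5, 13)) = 24.0416
d((-18, 20), (-25, 0)) = 21.1896
d((-13, 15), (-8, -5)) = 20.6155
d((-13, 15), (-30, 26)) = 20.2485
d((-13, 15), (5, 13)) = 18.1108
d((-13, 15), (-25, 0)) = 19.2094
d((-8, -5), (-30, 26)) = 38.0132
d((-8, -5), (5, 13)) = 22.2036
d((-8, -5), (-25, 0)) = 17.72
d((-30, 26), (5, 13)) = 37.3363
d((-30, 26), (-25, 0)) = 26.4764
d((5, 13), (-25, 0)) = 32.6956

Closest pair: (-12, 19) and (-13, 15) with distance 4.1231

The closest pair is (-12, 19) and (-13, 15) with Euclidean distance 4.1231. For 9 points, brute-force pairwise comparison is shown above. For large n, the divide-and-conquer algorithm (sort by x, recurse on halves, check the dividing strip) achieves O(n log n).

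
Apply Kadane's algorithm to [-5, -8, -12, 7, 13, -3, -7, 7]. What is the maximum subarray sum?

Using Kadane's algorithm on [-5, -8, -12, 7, 13, -3, -7, 7]:

Scanning through the array:
Position 1 (value -8): max_ending_here = -8, max_so_far = -5
Position 2 (value -12): max_ending_here = -12, max_so_far = -5
Position 3 (value 7): max_ending_here = 7, max_so_far = 7
Position 4 (value 13): max_ending_here = 20, max_so_far = 20
Position 5 (value -3): max_ending_here = 17, max_so_far = 20
Position 6 (value -7): max_ending_here = 10, max_so_far = 20
Position 7 (value 7): max_ending_here = 17, max_so_far = 20

Maximum subarray: [7, 13]
Maximum sum: 20

The maximum subarray is [7, 13] with sum 20. This subarray runs from index 3 to index 4.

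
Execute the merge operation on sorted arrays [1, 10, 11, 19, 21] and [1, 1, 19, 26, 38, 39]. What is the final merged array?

Merging process:

Compare 1 vs 1: take 1 from left. Merged: [1]
Compare 10 vs 1: take 1 from right. Merged: [1, 1]
Compare 10 vs 1: take 1 from right. Merged: [1, 1, 1]
Compare 10 vs 19: take 10 from left. Merged: [1, 1, 1, 10]
Compare 11 vs 19: take 11 from left. Merged: [1, 1, 1, 10, 11]
Compare 19 vs 19: take 19 from left. Merged: [1, 1, 1, 10, 11, 19]
Compare 21 vs 19: take 19 from right. Merged: [1, 1, 1, 10, 11, 19, 19]
Compare 21 vs 26: take 21 from left. Merged: [1, 1, 1, 10, 11, 19, 19, 21]
Append remaining from right: [26, 38, 39]. Merged: [1, 1, 1, 10, 11, 19, 19, 21, 26, 38, 39]

Final merged array: [1, 1, 1, 10, 11, 19, 19, 21, 26, 38, 39]
Total comparisons: 8

The merged array is [1, 1, 1, 10, 11, 19, 19, 21, 26, 38, 39], requiring 8 comparisons. The merge step runs in O(n) time where n is the total number of elements.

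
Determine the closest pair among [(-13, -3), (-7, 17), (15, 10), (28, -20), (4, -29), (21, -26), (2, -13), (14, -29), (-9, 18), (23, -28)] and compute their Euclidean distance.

Computing all pairwise distances among 10 points:

d((-13, -3), (-7, 17)) = 20.8806
d((-13, -3), (15, 10)) = 30.8707
d((-13, -3), (28, -20)) = 44.3847
d((-13, -3), (4, -29)) = 31.0644
d((-13, -3), (21, -26)) = 41.0488
d((-13, -3), (2, -13)) = 18.0278
d((-13, -3), (14, -29)) = 37.4833
d((-13, -3), (-9, 18)) = 21.3776
d((-13, -3), (23, -28)) = 43.8292
d((-7, 17), (15, 10)) = 23.0868
d((-7, 17), (28, -20)) = 50.9313
d((-7, 17), (4, -29)) = 47.2969
d((-7, 17), (21, -26)) = 51.3128
d((-7, 17), (2, -13)) = 31.3209
d((-7, 17), (14, -29)) = 50.5668
d((-7, 17), (-9, 18)) = 2.2361 <-- minimum
d((-7, 17), (23, -28)) = 54.0833
d((15, 10), (28, -20)) = 32.6956
d((15, 10), (4, -29)) = 40.5216
d((15, 10), (21, -26)) = 36.4966
d((15, 10), (2, -13)) = 26.4197
d((15, 10), (14, -29)) = 39.0128
d((15, 10), (-9, 18)) = 25.2982
d((15, 10), (23, -28)) = 38.833
d((28, -20), (4, -29)) = 25.632
d((28, -20), (21, -26)) = 9.2195
d((28, -20), (2, -13)) = 26.9258
d((28, -20), (14, -29)) = 16.6433
d((28, -20), (-9, 18)) = 53.0377
d((28, -20), (23, -28)) = 9.434
d((4, -29), (21, -26)) = 17.2627
d((4, -29), (2, -13)) = 16.1245
d((4, -29), (14, -29)) = 10.0
d((4, -29), (-9, 18)) = 48.7647
d((4, -29), (23, -28)) = 19.0263
d((21, -26), (2, -13)) = 23.0217
d((21, -26), (14, -29)) = 7.6158
d((21, -26), (-9, 18)) = 53.2541
d((21, -26), (23, -28)) = 2.8284
d((2, -13), (14, -29)) = 20.0
d((2, -13), (-9, 18)) = 32.8938
d((2, -13), (23, -28)) = 25.807
d((14, -29), (-9, 18)) = 52.3259
d((14, -29), (23, -28)) = 9.0554
d((-9, 18), (23, -28)) = 56.0357

Closest pair: (-7, 17) and (-9, 18) with distance 2.2361

The closest pair is (-7, 17) and (-9, 18) with Euclidean distance 2.2361. For 10 points, brute-force pairwise comparison is shown above. For large n, the divide-and-conquer algorithm (sort by x, recurse on halves, check the dividing strip) achieves O(n log n).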